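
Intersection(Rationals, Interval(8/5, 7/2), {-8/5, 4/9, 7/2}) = {7/2}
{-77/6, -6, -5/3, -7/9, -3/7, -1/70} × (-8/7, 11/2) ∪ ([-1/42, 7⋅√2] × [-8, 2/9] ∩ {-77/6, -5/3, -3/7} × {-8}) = {-77/6, -6, -5/3, -7/9, -3/7, -1/70} × (-8/7, 11/2)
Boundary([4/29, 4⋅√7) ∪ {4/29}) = {4/29, 4⋅√7}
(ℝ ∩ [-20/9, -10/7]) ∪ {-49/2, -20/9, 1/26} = {-49/2, 1/26} ∪ [-20/9, -10/7]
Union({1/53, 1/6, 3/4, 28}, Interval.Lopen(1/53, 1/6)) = Union({3/4, 28}, Interval(1/53, 1/6))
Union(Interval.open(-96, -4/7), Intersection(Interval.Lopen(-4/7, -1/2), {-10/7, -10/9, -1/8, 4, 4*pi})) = Interval.open(-96, -4/7)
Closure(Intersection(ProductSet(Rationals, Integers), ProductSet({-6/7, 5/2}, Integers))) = ProductSet({-6/7, 5/2}, Integers)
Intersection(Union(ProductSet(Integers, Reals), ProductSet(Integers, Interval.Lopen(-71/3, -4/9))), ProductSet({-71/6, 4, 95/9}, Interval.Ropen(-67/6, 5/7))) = ProductSet({4}, Interval.Ropen(-67/6, 5/7))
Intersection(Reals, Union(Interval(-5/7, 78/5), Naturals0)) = Union(Interval(-5/7, 78/5), Naturals0)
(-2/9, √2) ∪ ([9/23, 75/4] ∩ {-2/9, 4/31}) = (-2/9, √2)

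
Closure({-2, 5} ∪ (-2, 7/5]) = [-2, 7/5] ∪ {5}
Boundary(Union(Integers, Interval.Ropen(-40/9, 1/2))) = Union(Complement(Integers, Interval.open(-40/9, 1/2)), {-40/9, 1/2})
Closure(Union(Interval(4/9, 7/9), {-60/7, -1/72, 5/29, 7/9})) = Union({-60/7, -1/72, 5/29}, Interval(4/9, 7/9))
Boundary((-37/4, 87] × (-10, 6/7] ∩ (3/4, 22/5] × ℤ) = [3/4, 22/5] × {-9, -8, …, 0}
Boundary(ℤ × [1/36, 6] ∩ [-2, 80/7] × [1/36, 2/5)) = {-2, -1, …, 11} × [1/36, 2/5]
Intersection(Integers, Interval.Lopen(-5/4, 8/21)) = Range(-1, 1, 1)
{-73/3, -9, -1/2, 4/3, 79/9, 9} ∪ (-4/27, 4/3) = {-73/3, -9, -1/2, 79/9, 9} ∪ (-4/27, 4/3]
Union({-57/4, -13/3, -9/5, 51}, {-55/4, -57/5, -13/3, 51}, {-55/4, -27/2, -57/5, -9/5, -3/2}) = {-57/4, -55/4, -27/2, -57/5, -13/3, -9/5, -3/2, 51}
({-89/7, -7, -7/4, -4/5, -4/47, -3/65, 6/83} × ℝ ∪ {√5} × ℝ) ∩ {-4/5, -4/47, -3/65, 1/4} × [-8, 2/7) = {-4/5, -4/47, -3/65} × [-8, 2/7)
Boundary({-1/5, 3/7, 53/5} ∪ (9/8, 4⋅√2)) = {-1/5, 3/7, 9/8, 53/5, 4⋅√2}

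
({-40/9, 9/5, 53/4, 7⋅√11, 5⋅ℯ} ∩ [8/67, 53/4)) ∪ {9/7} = {9/7, 9/5}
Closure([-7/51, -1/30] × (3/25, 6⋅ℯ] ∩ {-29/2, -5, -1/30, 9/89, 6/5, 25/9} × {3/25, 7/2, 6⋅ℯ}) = {-1/30} × {7/2, 6⋅ℯ}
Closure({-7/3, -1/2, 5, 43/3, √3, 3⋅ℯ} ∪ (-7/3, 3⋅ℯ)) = [-7/3, 3⋅ℯ] ∪ {43/3}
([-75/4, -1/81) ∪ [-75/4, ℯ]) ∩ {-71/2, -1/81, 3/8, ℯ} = {-1/81, 3/8, ℯ}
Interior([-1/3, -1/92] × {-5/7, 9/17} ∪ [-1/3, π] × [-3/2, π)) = (-1/3, π) × (-3/2, π)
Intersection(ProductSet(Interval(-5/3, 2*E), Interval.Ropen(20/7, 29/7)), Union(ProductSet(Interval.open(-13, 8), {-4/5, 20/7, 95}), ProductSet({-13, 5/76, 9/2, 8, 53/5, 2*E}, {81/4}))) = ProductSet(Interval(-5/3, 2*E), {20/7})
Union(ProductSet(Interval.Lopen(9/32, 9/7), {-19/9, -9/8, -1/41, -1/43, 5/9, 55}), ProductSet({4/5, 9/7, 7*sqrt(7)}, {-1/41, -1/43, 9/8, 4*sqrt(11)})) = Union(ProductSet({4/5, 9/7, 7*sqrt(7)}, {-1/41, -1/43, 9/8, 4*sqrt(11)}), ProductSet(Interval.Lopen(9/32, 9/7), {-19/9, -9/8, -1/41, -1/43, 5/9, 55}))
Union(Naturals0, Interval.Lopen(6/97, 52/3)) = Union(Interval.Lopen(6/97, 52/3), Naturals0)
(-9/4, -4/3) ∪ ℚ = ℚ ∪ [-9/4, -4/3]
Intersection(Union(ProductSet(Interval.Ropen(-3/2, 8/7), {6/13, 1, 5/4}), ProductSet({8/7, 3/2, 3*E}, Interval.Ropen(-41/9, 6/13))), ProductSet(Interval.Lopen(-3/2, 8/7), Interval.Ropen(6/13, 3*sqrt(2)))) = ProductSet(Interval.open(-3/2, 8/7), {6/13, 1, 5/4})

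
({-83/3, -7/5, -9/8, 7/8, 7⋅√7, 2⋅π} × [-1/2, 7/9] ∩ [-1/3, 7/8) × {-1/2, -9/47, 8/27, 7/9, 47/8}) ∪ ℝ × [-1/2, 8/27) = ℝ × [-1/2, 8/27)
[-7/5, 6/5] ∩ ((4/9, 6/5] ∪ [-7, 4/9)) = [-7/5, 4/9) ∪ (4/9, 6/5]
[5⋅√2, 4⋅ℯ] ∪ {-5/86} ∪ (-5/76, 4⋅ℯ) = (-5/76, 4⋅ℯ]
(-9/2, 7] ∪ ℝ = (-∞, ∞)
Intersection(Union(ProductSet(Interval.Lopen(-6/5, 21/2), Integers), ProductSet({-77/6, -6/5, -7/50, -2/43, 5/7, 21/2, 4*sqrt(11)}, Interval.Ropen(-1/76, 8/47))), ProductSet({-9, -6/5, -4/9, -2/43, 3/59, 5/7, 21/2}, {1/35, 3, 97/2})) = Union(ProductSet({-6/5, -2/43, 5/7, 21/2}, {1/35}), ProductSet({-4/9, -2/43, 3/59, 5/7, 21/2}, {3}))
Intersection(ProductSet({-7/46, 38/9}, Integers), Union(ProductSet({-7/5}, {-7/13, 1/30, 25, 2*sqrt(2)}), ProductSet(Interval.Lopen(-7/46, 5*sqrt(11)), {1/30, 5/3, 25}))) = ProductSet({38/9}, {25})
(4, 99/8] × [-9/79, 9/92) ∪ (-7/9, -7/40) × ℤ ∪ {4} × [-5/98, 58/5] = ((-7/9, -7/40) × ℤ) ∪ ({4} × [-5/98, 58/5]) ∪ ((4, 99/8] × [-9/79, 9/92))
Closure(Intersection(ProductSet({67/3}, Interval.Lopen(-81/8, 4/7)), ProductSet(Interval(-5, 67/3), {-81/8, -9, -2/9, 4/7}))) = ProductSet({67/3}, {-9, -2/9, 4/7})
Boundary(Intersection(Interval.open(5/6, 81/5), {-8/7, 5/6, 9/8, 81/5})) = {9/8}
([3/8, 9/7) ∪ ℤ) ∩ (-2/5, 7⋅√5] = {0, 1, …, 15} ∪ [3/8, 9/7)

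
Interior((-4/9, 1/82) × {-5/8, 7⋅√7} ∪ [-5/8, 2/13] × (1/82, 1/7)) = (-5/8, 2/13) × (1/82, 1/7)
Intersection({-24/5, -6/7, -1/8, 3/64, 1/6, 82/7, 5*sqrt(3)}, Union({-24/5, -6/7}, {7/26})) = {-24/5, -6/7}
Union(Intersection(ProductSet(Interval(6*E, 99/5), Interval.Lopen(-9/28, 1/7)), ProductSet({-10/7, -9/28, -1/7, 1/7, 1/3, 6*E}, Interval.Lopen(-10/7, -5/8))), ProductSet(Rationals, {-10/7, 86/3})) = ProductSet(Rationals, {-10/7, 86/3})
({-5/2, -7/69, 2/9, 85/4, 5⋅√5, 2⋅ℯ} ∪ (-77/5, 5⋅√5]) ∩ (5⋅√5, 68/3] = {85/4}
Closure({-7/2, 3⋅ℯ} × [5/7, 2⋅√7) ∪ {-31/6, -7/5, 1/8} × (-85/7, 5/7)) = ({-31/6, -7/5, 1/8} × [-85/7, 5/7]) ∪ ({-7/2, 3⋅ℯ} × [5/7, 2⋅√7])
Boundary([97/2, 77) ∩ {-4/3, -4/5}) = ∅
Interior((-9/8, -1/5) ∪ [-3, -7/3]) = (-3, -7/3) ∪ (-9/8, -1/5)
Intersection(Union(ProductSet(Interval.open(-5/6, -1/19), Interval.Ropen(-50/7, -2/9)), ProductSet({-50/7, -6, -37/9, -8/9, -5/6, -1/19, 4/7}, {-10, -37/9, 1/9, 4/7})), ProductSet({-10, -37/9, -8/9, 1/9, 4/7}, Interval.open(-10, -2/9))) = ProductSet({-37/9, -8/9, 4/7}, {-37/9})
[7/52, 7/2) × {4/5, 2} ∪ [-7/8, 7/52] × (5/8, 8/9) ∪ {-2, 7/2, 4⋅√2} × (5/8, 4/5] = ([7/52, 7/2) × {4/5, 2}) ∪ ([-7/8, 7/52] × (5/8, 8/9)) ∪ ({-2, 7/2, 4⋅√2} × (5/8, 4/5])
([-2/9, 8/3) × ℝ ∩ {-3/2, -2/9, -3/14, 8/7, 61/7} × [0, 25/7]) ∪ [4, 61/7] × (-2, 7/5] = ({-2/9, -3/14, 8/7} × [0, 25/7]) ∪ ([4, 61/7] × (-2, 7/5])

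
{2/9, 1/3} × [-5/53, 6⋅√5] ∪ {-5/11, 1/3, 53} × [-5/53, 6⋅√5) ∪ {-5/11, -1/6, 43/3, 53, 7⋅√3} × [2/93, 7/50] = ({2/9, 1/3} × [-5/53, 6⋅√5]) ∪ ({-5/11, 1/3, 53} × [-5/53, 6⋅√5)) ∪ ({-5/11, -1/6, 43/3, 53, 7⋅√3} × [2/93, 7/50])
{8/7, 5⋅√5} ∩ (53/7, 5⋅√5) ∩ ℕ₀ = ∅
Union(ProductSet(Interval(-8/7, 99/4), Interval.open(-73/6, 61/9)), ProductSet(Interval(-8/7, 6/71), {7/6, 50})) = Union(ProductSet(Interval(-8/7, 6/71), {7/6, 50}), ProductSet(Interval(-8/7, 99/4), Interval.open(-73/6, 61/9)))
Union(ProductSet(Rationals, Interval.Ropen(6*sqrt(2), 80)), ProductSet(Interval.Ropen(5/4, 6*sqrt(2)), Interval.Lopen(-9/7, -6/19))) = Union(ProductSet(Interval.Ropen(5/4, 6*sqrt(2)), Interval.Lopen(-9/7, -6/19)), ProductSet(Rationals, Interval.Ropen(6*sqrt(2), 80)))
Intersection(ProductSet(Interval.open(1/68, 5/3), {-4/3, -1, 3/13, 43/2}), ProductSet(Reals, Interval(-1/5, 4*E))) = ProductSet(Interval.open(1/68, 5/3), {3/13})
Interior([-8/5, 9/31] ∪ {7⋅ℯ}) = (-8/5, 9/31)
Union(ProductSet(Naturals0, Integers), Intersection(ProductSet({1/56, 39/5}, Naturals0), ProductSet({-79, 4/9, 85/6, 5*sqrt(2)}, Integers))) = ProductSet(Naturals0, Integers)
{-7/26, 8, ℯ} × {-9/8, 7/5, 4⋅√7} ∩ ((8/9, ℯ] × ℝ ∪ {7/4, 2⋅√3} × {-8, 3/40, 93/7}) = {ℯ} × {-9/8, 7/5, 4⋅√7}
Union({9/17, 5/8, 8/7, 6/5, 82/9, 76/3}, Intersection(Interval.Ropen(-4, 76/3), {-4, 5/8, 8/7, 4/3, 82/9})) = {-4, 9/17, 5/8, 8/7, 6/5, 4/3, 82/9, 76/3}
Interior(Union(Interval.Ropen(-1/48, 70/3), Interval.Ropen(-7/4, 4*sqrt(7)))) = Interval.open(-7/4, 70/3)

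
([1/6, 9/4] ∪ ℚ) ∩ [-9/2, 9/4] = [1/6, 9/4] ∪ (ℚ ∩ [-9/2, 9/4])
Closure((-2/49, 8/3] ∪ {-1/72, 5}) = [-2/49, 8/3] ∪ {5}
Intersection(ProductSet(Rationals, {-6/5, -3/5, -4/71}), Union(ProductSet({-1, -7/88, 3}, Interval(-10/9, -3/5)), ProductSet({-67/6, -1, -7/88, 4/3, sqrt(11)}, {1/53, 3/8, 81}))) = ProductSet({-1, -7/88, 3}, {-3/5})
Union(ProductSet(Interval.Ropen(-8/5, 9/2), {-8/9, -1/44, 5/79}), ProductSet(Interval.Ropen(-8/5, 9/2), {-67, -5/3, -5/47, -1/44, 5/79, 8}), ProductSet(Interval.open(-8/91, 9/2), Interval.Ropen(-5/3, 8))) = Union(ProductSet(Interval.Ropen(-8/5, 9/2), {-67, -5/3, -8/9, -5/47, -1/44, 5/79, 8}), ProductSet(Interval.open(-8/91, 9/2), Interval.Ropen(-5/3, 8)))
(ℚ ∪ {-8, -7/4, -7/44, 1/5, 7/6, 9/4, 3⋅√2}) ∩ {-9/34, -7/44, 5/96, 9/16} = {-9/34, -7/44, 5/96, 9/16}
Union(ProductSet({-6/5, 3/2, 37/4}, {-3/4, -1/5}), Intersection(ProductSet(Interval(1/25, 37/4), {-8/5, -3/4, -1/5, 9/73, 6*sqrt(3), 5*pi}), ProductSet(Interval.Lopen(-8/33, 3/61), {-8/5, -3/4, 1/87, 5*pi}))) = Union(ProductSet({-6/5, 3/2, 37/4}, {-3/4, -1/5}), ProductSet(Interval(1/25, 3/61), {-8/5, -3/4, 5*pi}))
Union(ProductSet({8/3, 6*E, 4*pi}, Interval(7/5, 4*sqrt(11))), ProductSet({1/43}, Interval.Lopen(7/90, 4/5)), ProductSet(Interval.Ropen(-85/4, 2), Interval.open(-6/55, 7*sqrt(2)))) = Union(ProductSet({8/3, 6*E, 4*pi}, Interval(7/5, 4*sqrt(11))), ProductSet(Interval.Ropen(-85/4, 2), Interval.open(-6/55, 7*sqrt(2))))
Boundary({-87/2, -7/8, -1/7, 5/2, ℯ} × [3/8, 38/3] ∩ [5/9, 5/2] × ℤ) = {5/2} × {1, 2, …, 12}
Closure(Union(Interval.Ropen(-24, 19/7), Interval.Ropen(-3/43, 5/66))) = Interval(-24, 19/7)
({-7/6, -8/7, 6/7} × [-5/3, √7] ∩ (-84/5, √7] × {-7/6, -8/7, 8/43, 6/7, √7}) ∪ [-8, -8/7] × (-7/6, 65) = ([-8, -8/7] × (-7/6, 65)) ∪ ({-7/6, -8/7, 6/7} × {-7/6, -8/7, 8/43, 6/7, √7})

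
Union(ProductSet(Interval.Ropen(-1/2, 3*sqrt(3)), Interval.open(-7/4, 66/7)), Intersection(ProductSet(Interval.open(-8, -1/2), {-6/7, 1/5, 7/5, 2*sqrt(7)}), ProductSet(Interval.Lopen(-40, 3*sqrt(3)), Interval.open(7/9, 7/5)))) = ProductSet(Interval.Ropen(-1/2, 3*sqrt(3)), Interval.open(-7/4, 66/7))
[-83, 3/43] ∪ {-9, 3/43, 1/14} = [-83, 3/43] ∪ {1/14}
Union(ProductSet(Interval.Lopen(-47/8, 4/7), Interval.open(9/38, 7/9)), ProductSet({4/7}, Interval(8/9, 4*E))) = Union(ProductSet({4/7}, Interval(8/9, 4*E)), ProductSet(Interval.Lopen(-47/8, 4/7), Interval.open(9/38, 7/9)))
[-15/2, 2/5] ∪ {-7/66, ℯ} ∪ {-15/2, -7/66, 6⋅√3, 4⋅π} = [-15/2, 2/5] ∪ {6⋅√3, ℯ, 4⋅π}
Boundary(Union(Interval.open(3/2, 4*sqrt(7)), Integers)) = Union(Complement(Integers, Interval.open(3/2, 4*sqrt(7))), {3/2, 4*sqrt(7)})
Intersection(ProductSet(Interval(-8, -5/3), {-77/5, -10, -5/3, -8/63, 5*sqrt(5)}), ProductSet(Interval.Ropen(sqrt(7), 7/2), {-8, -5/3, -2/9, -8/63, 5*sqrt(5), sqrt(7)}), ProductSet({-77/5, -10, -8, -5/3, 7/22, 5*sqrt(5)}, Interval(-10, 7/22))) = EmptySet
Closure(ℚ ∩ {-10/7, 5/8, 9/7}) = {-10/7, 5/8, 9/7}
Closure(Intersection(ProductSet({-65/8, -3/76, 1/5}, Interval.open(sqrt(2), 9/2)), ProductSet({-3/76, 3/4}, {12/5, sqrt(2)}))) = ProductSet({-3/76}, {12/5})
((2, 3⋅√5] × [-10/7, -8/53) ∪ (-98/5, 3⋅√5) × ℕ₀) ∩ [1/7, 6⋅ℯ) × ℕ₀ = [1/7, 3⋅√5) × ℕ₀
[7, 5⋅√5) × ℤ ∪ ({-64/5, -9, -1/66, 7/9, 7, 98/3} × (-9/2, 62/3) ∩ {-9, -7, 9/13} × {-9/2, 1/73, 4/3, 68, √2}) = ({-9} × {1/73, 4/3, √2}) ∪ ([7, 5⋅√5) × ℤ)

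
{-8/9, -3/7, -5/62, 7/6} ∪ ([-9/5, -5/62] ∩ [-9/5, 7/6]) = [-9/5, -5/62] ∪ {7/6}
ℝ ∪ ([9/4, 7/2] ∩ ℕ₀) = ℝ ∪ {3}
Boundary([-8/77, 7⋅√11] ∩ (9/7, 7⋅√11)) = {9/7, 7⋅√11}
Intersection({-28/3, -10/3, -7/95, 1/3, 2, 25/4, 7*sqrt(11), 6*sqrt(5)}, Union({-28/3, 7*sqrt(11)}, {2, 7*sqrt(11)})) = {-28/3, 2, 7*sqrt(11)}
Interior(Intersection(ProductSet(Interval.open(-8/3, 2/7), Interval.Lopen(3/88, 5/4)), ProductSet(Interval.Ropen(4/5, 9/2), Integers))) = EmptySet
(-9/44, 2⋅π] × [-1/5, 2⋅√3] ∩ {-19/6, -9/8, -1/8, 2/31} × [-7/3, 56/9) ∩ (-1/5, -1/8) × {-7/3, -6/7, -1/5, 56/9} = ∅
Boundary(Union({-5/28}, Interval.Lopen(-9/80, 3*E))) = {-5/28, -9/80, 3*E}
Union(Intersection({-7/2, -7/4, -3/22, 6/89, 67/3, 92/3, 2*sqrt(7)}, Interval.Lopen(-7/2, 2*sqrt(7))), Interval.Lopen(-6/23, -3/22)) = Union({-7/4, 6/89, 2*sqrt(7)}, Interval.Lopen(-6/23, -3/22))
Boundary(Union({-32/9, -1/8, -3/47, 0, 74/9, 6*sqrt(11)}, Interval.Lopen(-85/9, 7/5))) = {-85/9, 7/5, 74/9, 6*sqrt(11)}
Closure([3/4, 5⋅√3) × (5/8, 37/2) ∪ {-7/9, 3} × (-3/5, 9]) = ({-7/9, 3} × [-3/5, 9]) ∪ ({3/4, 5⋅√3} × [5/8, 37/2]) ∪ ([3/4, 5⋅√3] × {5/8, 37/2}) ∪ ([3/4, 5⋅√3) × (5/8, 37/2))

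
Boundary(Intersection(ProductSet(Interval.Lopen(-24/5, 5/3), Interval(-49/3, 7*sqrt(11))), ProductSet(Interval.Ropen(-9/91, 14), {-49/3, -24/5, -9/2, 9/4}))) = ProductSet(Interval(-9/91, 5/3), {-49/3, -24/5, -9/2, 9/4})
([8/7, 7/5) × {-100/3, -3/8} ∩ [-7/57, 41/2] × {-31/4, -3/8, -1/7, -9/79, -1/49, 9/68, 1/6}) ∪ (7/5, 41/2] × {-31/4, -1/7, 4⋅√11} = ([8/7, 7/5) × {-3/8}) ∪ ((7/5, 41/2] × {-31/4, -1/7, 4⋅√11})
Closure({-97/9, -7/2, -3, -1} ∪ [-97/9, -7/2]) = [-97/9, -7/2] ∪ {-3, -1}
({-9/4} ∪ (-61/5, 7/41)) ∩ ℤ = {-12, -11, …, 0}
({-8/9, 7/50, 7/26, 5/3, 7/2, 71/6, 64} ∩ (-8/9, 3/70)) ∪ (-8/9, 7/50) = (-8/9, 7/50)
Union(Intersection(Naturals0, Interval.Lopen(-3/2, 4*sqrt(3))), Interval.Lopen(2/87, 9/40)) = Union(Interval.Lopen(2/87, 9/40), Range(0, 7, 1))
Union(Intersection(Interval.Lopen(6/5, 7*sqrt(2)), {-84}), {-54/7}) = {-54/7}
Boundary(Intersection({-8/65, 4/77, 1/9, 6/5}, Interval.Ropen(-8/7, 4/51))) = {-8/65, 4/77}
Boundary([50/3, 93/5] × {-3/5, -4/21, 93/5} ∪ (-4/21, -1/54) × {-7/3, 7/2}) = ([-4/21, -1/54] × {-7/3, 7/2}) ∪ ([50/3, 93/5] × {-3/5, -4/21, 93/5})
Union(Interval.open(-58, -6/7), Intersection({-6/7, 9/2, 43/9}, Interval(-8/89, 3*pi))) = Union({9/2, 43/9}, Interval.open(-58, -6/7))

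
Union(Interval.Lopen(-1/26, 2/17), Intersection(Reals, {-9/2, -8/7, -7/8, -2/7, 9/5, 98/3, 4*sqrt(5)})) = Union({-9/2, -8/7, -7/8, -2/7, 9/5, 98/3, 4*sqrt(5)}, Interval.Lopen(-1/26, 2/17))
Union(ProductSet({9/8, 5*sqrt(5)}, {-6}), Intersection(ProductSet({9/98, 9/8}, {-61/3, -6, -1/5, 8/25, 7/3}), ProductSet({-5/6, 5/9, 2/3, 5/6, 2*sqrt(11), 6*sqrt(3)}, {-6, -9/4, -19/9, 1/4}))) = ProductSet({9/8, 5*sqrt(5)}, {-6})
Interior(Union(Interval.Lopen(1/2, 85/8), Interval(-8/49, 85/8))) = Interval.open(-8/49, 85/8)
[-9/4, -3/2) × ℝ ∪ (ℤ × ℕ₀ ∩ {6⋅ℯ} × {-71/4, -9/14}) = [-9/4, -3/2) × ℝ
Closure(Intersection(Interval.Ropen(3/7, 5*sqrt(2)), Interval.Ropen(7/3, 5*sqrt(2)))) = Interval(7/3, 5*sqrt(2))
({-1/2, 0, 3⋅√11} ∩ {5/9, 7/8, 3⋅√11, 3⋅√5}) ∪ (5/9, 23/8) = (5/9, 23/8) ∪ {3⋅√11}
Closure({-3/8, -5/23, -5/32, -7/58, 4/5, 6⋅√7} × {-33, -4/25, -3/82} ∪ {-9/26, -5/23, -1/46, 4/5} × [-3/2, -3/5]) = ({-9/26, -5/23, -1/46, 4/5} × [-3/2, -3/5]) ∪ ({-3/8, -5/23, -5/32, -7/58, 4/5, 6⋅√7} × {-33, -4/25, -3/82})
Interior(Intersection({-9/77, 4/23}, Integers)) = EmptySet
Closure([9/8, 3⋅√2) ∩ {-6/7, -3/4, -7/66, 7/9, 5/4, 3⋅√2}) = {5/4}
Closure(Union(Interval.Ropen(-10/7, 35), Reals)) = Interval(-oo, oo)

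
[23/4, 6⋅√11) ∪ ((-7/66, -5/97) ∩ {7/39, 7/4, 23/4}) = [23/4, 6⋅√11)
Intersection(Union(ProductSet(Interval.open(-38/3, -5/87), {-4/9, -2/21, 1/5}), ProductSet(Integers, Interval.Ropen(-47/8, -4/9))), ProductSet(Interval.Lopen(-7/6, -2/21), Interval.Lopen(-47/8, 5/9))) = Union(ProductSet(Interval.Lopen(-7/6, -2/21), {-4/9, -2/21, 1/5}), ProductSet(Range(-1, 0, 1), Interval.open(-47/8, -4/9)))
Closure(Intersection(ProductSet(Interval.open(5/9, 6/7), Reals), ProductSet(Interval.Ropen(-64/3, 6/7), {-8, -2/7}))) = ProductSet(Interval(5/9, 6/7), {-8, -2/7})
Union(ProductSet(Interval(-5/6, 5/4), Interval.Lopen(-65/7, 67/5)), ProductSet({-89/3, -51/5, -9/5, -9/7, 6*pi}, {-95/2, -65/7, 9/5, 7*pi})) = Union(ProductSet({-89/3, -51/5, -9/5, -9/7, 6*pi}, {-95/2, -65/7, 9/5, 7*pi}), ProductSet(Interval(-5/6, 5/4), Interval.Lopen(-65/7, 67/5)))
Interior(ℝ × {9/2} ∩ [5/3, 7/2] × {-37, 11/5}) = ∅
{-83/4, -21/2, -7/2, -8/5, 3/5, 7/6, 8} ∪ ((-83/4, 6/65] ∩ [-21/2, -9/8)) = {-83/4, 3/5, 7/6, 8} ∪ [-21/2, -9/8)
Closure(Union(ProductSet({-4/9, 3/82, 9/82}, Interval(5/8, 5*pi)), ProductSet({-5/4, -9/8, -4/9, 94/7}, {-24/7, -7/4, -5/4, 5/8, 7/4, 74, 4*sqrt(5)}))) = Union(ProductSet({-4/9, 3/82, 9/82}, Interval(5/8, 5*pi)), ProductSet({-5/4, -9/8, -4/9, 94/7}, {-24/7, -7/4, -5/4, 5/8, 7/4, 74, 4*sqrt(5)}))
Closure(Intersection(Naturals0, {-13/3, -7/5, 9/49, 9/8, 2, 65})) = {2, 65}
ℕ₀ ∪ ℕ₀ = ℕ₀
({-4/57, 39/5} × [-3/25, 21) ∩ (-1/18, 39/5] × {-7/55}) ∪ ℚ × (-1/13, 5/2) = ℚ × (-1/13, 5/2)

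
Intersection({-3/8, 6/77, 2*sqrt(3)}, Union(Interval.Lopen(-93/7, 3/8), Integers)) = {-3/8, 6/77}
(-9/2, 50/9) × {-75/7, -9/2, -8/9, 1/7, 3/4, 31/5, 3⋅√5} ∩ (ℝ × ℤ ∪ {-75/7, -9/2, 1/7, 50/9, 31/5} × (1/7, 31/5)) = {1/7} × {3/4}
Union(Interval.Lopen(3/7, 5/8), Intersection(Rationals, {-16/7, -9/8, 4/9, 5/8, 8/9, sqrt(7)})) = Union({-16/7, -9/8, 8/9}, Interval.Lopen(3/7, 5/8))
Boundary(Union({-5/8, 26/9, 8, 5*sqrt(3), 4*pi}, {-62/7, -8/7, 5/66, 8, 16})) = {-62/7, -8/7, -5/8, 5/66, 26/9, 8, 16, 5*sqrt(3), 4*pi}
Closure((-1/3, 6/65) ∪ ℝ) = (-∞, ∞)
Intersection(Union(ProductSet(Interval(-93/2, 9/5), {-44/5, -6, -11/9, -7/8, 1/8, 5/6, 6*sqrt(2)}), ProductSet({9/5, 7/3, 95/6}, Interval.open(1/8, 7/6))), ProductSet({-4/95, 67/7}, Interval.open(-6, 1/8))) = ProductSet({-4/95}, {-11/9, -7/8})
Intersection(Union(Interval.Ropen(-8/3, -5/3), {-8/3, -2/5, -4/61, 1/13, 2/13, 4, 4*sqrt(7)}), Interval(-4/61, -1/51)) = {-4/61}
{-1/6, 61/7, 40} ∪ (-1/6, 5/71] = [-1/6, 5/71] ∪ {61/7, 40}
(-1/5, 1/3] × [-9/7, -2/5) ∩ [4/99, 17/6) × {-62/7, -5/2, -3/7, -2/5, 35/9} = [4/99, 1/3] × {-3/7}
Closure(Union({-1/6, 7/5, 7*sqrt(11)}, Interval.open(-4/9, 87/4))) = Union({7*sqrt(11)}, Interval(-4/9, 87/4))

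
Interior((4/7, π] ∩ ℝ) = (4/7, π)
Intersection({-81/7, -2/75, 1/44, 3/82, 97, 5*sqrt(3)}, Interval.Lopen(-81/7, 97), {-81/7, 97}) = {97}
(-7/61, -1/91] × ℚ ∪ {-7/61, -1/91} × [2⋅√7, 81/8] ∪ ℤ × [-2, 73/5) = (ℤ × [-2, 73/5)) ∪ ((-7/61, -1/91] × ℚ) ∪ ({-7/61, -1/91} × [2⋅√7, 81/8])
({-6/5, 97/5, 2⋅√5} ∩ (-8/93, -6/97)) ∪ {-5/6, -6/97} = {-5/6, -6/97}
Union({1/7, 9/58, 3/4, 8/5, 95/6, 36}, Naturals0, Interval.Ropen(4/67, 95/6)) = Union(Interval(4/67, 95/6), Naturals0)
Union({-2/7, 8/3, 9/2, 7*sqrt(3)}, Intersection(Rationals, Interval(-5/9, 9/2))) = Union({7*sqrt(3)}, Intersection(Interval(-5/9, 9/2), Rationals))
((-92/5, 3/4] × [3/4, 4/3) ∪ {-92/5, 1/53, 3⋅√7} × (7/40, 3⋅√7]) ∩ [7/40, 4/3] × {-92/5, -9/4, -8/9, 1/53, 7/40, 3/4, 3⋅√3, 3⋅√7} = [7/40, 3/4] × {3/4}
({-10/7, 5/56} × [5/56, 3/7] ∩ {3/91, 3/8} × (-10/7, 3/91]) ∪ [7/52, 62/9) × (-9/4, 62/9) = [7/52, 62/9) × (-9/4, 62/9)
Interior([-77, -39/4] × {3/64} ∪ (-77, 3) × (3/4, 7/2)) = (-77, 3) × (3/4, 7/2)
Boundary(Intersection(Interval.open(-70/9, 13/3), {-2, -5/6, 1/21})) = {-2, -5/6, 1/21}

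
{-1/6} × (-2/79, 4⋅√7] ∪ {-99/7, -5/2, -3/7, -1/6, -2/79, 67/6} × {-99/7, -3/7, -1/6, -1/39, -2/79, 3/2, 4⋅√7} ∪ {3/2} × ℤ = ({3/2} × ℤ) ∪ ({-1/6} × (-2/79, 4⋅√7]) ∪ ({-99/7, -5/2, -3/7, -1/6, -2/79, 67/6} × {-99/7, -3/7, -1/6, -1/39, -2/79, 3/2, 4⋅√7})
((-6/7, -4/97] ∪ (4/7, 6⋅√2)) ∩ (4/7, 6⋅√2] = (4/7, 6⋅√2)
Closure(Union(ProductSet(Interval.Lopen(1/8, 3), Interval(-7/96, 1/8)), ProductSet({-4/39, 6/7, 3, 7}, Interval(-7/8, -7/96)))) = Union(ProductSet({-4/39, 6/7, 3, 7}, Interval(-7/8, -7/96)), ProductSet(Interval(1/8, 3), Interval(-7/96, 1/8)))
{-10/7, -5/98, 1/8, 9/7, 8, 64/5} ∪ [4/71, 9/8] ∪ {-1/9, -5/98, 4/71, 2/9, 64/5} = {-10/7, -1/9, -5/98, 9/7, 8, 64/5} ∪ [4/71, 9/8]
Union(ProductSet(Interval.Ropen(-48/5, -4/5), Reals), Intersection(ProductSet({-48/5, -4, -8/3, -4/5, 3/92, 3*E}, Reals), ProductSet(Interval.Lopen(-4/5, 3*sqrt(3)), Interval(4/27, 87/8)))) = Union(ProductSet({3/92}, Interval(4/27, 87/8)), ProductSet(Interval.Ropen(-48/5, -4/5), Reals))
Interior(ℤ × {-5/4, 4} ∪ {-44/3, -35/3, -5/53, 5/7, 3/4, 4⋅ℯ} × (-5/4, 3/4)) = ∅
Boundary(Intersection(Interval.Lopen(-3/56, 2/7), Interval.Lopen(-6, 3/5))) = {-3/56, 2/7}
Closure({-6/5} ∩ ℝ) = {-6/5}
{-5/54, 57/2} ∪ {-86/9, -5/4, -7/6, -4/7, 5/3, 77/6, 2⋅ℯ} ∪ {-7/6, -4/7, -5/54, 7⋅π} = {-86/9, -5/4, -7/6, -4/7, -5/54, 5/3, 77/6, 57/2, 2⋅ℯ, 7⋅π}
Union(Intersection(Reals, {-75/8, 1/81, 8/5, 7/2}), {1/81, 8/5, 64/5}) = {-75/8, 1/81, 8/5, 7/2, 64/5}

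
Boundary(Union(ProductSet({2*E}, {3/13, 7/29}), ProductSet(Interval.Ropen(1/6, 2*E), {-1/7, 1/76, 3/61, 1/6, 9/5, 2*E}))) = Union(ProductSet({2*E}, {3/13, 7/29}), ProductSet(Interval(1/6, 2*E), {-1/7, 1/76, 3/61, 1/6, 9/5, 2*E}))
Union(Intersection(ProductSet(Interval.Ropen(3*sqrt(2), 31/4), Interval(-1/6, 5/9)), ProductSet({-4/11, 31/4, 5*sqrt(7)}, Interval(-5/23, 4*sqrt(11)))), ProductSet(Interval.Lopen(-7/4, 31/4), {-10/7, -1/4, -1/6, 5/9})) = ProductSet(Interval.Lopen(-7/4, 31/4), {-10/7, -1/4, -1/6, 5/9})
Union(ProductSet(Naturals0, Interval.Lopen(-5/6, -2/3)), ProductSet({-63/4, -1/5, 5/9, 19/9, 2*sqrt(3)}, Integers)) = Union(ProductSet({-63/4, -1/5, 5/9, 19/9, 2*sqrt(3)}, Integers), ProductSet(Naturals0, Interval.Lopen(-5/6, -2/3)))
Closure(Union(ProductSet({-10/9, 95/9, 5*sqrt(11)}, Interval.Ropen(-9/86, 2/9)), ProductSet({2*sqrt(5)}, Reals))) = Union(ProductSet({2*sqrt(5)}, Reals), ProductSet({-10/9, 95/9, 5*sqrt(11)}, Interval(-9/86, 2/9)))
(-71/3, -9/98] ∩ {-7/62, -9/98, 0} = {-7/62, -9/98}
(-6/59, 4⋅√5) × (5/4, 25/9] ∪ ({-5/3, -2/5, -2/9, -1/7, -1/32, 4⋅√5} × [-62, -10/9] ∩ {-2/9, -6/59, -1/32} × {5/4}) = (-6/59, 4⋅√5) × (5/4, 25/9]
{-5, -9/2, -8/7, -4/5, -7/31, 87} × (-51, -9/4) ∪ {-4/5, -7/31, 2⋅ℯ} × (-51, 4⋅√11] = ({-5, -9/2, -8/7, -4/5, -7/31, 87} × (-51, -9/4)) ∪ ({-4/5, -7/31, 2⋅ℯ} × (-51, 4⋅√11])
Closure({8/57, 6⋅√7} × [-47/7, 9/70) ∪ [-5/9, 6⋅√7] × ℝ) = [-5/9, 6⋅√7] × ℝ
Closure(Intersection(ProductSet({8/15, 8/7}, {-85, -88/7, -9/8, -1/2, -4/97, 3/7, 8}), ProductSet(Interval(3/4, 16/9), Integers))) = ProductSet({8/7}, {-85, 8})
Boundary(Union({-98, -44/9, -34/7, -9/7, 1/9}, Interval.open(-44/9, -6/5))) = {-98, -44/9, -6/5, 1/9}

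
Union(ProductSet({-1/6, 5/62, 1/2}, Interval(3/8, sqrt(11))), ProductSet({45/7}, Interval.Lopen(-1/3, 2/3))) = Union(ProductSet({45/7}, Interval.Lopen(-1/3, 2/3)), ProductSet({-1/6, 5/62, 1/2}, Interval(3/8, sqrt(11))))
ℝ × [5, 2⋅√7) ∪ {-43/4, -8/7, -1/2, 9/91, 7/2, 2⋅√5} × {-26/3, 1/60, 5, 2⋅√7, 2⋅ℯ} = (ℝ × [5, 2⋅√7)) ∪ ({-43/4, -8/7, -1/2, 9/91, 7/2, 2⋅√5} × {-26/3, 1/60, 5, 2⋅√7, 2⋅ℯ})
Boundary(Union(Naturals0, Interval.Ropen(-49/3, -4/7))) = Union(Complement(Naturals0, Interval.open(-49/3, -4/7)), {-49/3, -4/7})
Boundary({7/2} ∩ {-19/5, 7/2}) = {7/2}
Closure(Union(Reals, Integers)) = Reals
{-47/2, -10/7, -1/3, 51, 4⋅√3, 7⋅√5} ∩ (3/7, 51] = {51, 4⋅√3, 7⋅√5}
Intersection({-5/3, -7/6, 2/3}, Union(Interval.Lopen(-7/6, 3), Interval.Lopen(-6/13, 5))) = {2/3}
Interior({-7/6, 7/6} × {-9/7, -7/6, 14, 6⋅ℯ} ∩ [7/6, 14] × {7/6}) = ∅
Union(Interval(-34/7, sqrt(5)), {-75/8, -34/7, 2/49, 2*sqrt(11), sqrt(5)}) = Union({-75/8, 2*sqrt(11)}, Interval(-34/7, sqrt(5)))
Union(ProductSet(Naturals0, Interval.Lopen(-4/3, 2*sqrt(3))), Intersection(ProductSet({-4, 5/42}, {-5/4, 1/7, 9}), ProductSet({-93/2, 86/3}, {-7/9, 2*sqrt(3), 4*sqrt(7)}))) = ProductSet(Naturals0, Interval.Lopen(-4/3, 2*sqrt(3)))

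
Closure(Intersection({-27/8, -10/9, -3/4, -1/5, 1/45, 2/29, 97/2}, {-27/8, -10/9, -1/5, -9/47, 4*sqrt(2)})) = {-27/8, -10/9, -1/5}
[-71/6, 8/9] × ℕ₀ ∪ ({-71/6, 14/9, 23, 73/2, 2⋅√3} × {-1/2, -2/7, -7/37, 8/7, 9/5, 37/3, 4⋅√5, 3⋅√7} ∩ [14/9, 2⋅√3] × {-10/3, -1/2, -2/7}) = ([-71/6, 8/9] × ℕ₀) ∪ ({14/9, 2⋅√3} × {-1/2, -2/7})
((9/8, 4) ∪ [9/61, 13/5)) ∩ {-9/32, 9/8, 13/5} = {9/8, 13/5}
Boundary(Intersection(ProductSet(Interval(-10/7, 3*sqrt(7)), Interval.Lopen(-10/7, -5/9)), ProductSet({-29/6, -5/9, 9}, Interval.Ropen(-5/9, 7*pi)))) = ProductSet({-5/9}, {-5/9})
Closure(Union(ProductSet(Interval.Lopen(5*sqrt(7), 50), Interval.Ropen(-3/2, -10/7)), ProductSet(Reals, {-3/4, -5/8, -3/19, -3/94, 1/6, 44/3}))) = Union(ProductSet({50, 5*sqrt(7)}, Interval(-3/2, -10/7)), ProductSet(Reals, {-3/4, -5/8, -3/19, -3/94, 1/6, 44/3}), ProductSet(Interval(5*sqrt(7), 50), {-3/2, -10/7}), ProductSet(Interval.Lopen(5*sqrt(7), 50), Interval.Ropen(-3/2, -10/7)))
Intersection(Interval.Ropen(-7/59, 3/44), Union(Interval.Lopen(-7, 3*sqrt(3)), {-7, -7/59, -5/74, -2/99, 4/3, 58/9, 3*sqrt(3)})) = Interval.Ropen(-7/59, 3/44)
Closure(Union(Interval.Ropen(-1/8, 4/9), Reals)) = Interval(-oo, oo)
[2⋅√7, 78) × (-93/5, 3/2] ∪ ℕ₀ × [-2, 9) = (ℕ₀ × [-2, 9)) ∪ ([2⋅√7, 78) × (-93/5, 3/2])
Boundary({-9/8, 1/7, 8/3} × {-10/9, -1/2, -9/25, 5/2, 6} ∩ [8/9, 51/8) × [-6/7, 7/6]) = {8/3} × {-1/2, -9/25}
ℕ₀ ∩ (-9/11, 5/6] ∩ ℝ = {0}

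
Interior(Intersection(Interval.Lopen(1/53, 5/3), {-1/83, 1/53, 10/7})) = EmptySet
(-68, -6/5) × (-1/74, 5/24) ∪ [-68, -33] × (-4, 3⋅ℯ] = ((-68, -6/5) × (-1/74, 5/24)) ∪ ([-68, -33] × (-4, 3⋅ℯ])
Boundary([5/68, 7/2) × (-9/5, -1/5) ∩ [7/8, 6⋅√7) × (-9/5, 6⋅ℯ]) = ({7/8, 7/2} × [-9/5, -1/5]) ∪ ([7/8, 7/2] × {-9/5, -1/5})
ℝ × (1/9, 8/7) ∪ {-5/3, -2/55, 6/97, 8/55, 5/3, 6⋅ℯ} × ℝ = (ℝ × (1/9, 8/7)) ∪ ({-5/3, -2/55, 6/97, 8/55, 5/3, 6⋅ℯ} × ℝ)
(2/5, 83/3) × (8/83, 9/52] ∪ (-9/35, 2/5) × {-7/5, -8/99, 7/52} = ((-9/35, 2/5) × {-7/5, -8/99, 7/52}) ∪ ((2/5, 83/3) × (8/83, 9/52])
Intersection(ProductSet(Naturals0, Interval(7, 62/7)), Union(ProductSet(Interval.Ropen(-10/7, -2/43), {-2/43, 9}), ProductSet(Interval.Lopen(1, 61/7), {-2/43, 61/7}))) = ProductSet(Range(2, 9, 1), {61/7})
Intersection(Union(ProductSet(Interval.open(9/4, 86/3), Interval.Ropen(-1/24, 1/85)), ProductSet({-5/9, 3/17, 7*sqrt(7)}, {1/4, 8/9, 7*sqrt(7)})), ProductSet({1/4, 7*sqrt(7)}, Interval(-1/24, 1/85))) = ProductSet({7*sqrt(7)}, Interval.Ropen(-1/24, 1/85))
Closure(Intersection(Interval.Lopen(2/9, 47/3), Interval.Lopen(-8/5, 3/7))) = Interval(2/9, 3/7)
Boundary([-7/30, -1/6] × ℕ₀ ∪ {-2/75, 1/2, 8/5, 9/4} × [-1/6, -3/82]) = ([-7/30, -1/6] × ℕ₀) ∪ ({-2/75, 1/2, 8/5, 9/4} × [-1/6, -3/82])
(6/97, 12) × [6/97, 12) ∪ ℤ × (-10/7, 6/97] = (ℤ × (-10/7, 6/97]) ∪ ((6/97, 12) × [6/97, 12))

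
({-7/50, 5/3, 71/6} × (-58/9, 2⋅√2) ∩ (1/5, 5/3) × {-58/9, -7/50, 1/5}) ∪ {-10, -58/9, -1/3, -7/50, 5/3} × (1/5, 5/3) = {-10, -58/9, -1/3, -7/50, 5/3} × (1/5, 5/3)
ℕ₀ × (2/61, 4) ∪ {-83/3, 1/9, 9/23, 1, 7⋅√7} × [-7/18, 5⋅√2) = (ℕ₀ × (2/61, 4)) ∪ ({-83/3, 1/9, 9/23, 1, 7⋅√7} × [-7/18, 5⋅√2))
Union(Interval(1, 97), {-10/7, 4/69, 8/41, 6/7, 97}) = Union({-10/7, 4/69, 8/41, 6/7}, Interval(1, 97))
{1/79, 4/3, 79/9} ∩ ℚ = {1/79, 4/3, 79/9}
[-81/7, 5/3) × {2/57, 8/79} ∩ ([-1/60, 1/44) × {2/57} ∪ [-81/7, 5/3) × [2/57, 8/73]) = [-81/7, 5/3) × {2/57, 8/79}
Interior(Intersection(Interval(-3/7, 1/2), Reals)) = Interval.open(-3/7, 1/2)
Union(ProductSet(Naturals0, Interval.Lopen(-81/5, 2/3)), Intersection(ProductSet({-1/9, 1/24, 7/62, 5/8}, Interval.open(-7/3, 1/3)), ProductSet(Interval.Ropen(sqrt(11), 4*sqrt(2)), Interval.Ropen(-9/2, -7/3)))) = ProductSet(Naturals0, Interval.Lopen(-81/5, 2/3))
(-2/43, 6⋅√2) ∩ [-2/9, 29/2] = (-2/43, 6⋅√2)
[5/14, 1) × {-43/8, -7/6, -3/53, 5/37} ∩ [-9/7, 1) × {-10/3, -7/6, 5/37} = [5/14, 1) × {-7/6, 5/37}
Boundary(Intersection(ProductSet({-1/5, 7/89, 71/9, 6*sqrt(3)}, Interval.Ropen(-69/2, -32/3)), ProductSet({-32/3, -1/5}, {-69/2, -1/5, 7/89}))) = ProductSet({-1/5}, {-69/2})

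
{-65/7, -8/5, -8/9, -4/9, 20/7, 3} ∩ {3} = {3}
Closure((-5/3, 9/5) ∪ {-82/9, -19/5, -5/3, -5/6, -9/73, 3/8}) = {-82/9, -19/5} ∪ [-5/3, 9/5]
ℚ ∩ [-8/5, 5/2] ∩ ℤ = {-1, 0, 1, 2}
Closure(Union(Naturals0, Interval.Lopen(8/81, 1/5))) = Union(Complement(Naturals0, Interval.open(8/81, 1/5)), Interval(8/81, 1/5), Naturals0)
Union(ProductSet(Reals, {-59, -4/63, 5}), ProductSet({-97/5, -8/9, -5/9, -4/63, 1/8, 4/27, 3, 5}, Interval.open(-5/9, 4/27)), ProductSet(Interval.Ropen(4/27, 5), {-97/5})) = Union(ProductSet({-97/5, -8/9, -5/9, -4/63, 1/8, 4/27, 3, 5}, Interval.open(-5/9, 4/27)), ProductSet(Interval.Ropen(4/27, 5), {-97/5}), ProductSet(Reals, {-59, -4/63, 5}))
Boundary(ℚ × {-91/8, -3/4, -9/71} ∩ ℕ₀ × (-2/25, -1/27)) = ∅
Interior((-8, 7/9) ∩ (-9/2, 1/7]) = (-9/2, 1/7)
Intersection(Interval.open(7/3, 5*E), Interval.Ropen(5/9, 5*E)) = Interval.open(7/3, 5*E)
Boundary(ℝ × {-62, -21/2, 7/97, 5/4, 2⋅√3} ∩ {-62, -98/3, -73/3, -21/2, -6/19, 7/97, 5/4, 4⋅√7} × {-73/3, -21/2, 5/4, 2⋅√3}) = {-62, -98/3, -73/3, -21/2, -6/19, 7/97, 5/4, 4⋅√7} × {-21/2, 5/4, 2⋅√3}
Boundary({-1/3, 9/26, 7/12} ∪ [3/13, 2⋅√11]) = {-1/3, 3/13, 2⋅√11}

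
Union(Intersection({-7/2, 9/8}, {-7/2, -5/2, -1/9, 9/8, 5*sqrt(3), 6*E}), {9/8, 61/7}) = {-7/2, 9/8, 61/7}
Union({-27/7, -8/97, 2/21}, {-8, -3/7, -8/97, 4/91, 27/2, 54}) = {-8, -27/7, -3/7, -8/97, 4/91, 2/21, 27/2, 54}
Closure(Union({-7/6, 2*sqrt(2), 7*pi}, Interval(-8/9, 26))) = Union({-7/6}, Interval(-8/9, 26))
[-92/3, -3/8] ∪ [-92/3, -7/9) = [-92/3, -3/8]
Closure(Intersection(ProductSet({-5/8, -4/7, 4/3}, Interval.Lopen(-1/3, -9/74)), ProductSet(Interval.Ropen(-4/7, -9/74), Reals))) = ProductSet({-4/7}, Interval(-1/3, -9/74))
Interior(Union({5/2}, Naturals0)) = EmptySet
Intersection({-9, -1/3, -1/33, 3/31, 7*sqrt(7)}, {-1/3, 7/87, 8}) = {-1/3}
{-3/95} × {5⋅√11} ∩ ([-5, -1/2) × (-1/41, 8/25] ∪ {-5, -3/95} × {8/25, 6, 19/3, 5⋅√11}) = {-3/95} × {5⋅√11}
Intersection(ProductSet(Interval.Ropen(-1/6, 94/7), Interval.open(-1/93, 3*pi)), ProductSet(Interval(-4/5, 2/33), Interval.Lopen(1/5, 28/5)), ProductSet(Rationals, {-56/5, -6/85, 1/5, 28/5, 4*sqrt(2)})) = ProductSet(Intersection(Interval(-1/6, 2/33), Rationals), {28/5})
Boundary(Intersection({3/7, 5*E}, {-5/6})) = EmptySet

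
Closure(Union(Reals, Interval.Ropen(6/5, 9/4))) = Interval(-oo, oo)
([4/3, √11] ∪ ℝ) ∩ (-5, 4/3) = (-5, 4/3)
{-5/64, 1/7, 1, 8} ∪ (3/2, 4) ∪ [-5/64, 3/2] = [-5/64, 4) ∪ {8}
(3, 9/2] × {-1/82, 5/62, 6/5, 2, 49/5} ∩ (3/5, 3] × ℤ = ∅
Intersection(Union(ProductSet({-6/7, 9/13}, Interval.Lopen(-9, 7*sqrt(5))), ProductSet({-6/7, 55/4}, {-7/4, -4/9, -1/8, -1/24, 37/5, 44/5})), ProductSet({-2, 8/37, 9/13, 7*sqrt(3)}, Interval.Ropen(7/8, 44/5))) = ProductSet({9/13}, Interval.Ropen(7/8, 44/5))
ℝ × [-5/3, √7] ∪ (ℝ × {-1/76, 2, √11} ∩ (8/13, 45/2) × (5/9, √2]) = ℝ × [-5/3, √7]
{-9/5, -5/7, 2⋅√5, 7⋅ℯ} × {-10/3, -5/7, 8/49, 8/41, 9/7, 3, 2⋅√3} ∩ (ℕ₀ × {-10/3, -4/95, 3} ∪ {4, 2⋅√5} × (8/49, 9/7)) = {2⋅√5} × {8/41}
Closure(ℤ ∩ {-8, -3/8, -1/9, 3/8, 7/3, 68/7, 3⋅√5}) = {-8}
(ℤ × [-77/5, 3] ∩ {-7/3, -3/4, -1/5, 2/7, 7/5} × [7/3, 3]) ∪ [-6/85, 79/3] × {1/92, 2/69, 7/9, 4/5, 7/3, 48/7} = [-6/85, 79/3] × {1/92, 2/69, 7/9, 4/5, 7/3, 48/7}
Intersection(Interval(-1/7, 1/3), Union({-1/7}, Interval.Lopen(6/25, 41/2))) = Union({-1/7}, Interval.Lopen(6/25, 1/3))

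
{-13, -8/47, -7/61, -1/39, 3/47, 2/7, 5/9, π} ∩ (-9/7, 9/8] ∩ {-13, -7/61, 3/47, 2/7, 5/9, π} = {-7/61, 3/47, 2/7, 5/9}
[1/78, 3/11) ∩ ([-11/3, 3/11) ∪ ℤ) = [1/78, 3/11)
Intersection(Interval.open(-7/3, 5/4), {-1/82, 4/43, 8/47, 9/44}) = {-1/82, 4/43, 8/47, 9/44}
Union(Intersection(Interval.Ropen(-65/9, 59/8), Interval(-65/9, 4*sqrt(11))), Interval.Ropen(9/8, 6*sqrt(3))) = Interval.Ropen(-65/9, 6*sqrt(3))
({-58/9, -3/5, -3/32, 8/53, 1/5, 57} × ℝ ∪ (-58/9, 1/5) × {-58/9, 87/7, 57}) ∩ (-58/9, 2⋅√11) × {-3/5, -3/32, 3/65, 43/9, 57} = ((-58/9, 1/5) × {57}) ∪ ({-3/5, -3/32, 8/53, 1/5} × {-3/5, -3/32, 3/65, 43/9, 57})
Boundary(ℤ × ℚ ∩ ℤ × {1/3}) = ℤ × {1/3}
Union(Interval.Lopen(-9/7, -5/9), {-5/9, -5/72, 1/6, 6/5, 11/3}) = Union({-5/72, 1/6, 6/5, 11/3}, Interval.Lopen(-9/7, -5/9))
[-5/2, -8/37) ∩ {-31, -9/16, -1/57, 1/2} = {-9/16}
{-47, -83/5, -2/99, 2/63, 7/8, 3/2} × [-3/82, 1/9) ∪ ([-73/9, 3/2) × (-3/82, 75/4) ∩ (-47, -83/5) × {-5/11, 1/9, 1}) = {-47, -83/5, -2/99, 2/63, 7/8, 3/2} × [-3/82, 1/9)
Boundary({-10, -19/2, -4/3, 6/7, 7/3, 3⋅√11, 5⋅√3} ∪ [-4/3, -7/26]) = {-10, -19/2, -4/3, -7/26, 6/7, 7/3, 3⋅√11, 5⋅√3}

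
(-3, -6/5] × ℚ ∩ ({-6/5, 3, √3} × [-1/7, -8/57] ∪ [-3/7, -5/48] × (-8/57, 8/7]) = {-6/5} × (ℚ ∩ [-1/7, -8/57])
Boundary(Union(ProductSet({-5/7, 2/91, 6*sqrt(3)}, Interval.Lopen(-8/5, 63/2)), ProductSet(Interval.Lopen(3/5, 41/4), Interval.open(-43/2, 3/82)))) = Union(ProductSet({3/5, 41/4}, Interval(-43/2, 3/82)), ProductSet({-5/7, 2/91, 6*sqrt(3)}, Interval(-8/5, 63/2)), ProductSet(Interval(3/5, 41/4), {-43/2, 3/82}))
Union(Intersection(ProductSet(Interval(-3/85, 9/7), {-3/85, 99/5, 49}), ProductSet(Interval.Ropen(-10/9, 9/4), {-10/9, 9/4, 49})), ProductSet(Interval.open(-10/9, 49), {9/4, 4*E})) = Union(ProductSet(Interval.open(-10/9, 49), {9/4, 4*E}), ProductSet(Interval(-3/85, 9/7), {49}))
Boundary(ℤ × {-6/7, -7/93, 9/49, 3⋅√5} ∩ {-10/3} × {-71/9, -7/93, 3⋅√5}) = ∅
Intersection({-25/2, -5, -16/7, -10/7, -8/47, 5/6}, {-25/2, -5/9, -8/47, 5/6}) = {-25/2, -8/47, 5/6}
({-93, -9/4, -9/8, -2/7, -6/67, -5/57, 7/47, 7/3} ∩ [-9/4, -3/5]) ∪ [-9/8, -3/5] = {-9/4} ∪ [-9/8, -3/5]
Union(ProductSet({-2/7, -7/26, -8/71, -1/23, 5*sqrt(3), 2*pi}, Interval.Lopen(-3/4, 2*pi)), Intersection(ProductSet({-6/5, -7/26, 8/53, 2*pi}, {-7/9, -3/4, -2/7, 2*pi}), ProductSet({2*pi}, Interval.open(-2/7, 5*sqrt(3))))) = ProductSet({-2/7, -7/26, -8/71, -1/23, 5*sqrt(3), 2*pi}, Interval.Lopen(-3/4, 2*pi))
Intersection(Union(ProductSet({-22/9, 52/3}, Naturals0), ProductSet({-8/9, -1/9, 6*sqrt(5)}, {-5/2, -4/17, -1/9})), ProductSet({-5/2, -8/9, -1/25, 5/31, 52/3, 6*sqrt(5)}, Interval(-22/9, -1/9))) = ProductSet({-8/9, 6*sqrt(5)}, {-4/17, -1/9})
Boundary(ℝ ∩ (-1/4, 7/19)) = {-1/4, 7/19}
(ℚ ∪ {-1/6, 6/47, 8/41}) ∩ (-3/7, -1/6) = ℚ ∩ (-3/7, -1/6)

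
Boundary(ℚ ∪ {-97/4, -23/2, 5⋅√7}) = ℝ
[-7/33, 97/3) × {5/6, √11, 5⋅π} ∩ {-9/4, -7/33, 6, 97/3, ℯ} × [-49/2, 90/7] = {-7/33, 6, ℯ} × {5/6, √11}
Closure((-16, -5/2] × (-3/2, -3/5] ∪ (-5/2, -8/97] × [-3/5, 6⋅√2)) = ({-16, -5/2} × [-3/2, -3/5]) ∪ ([-16, -5/2] × {-3/2, -3/5}) ∪ ((-16, -5/2] × (-3/2, -3/5]) ∪ ({-5/2, -8/97} × [-3/5, 6⋅√2]) ∪ ([-5/2, -8/97] × {-3/5, 6⋅√2}) ∪ ((-5/2, -8/97] × [-3/5, 6⋅√2))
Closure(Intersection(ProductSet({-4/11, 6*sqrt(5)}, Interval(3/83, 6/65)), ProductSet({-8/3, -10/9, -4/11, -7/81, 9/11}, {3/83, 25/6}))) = ProductSet({-4/11}, {3/83})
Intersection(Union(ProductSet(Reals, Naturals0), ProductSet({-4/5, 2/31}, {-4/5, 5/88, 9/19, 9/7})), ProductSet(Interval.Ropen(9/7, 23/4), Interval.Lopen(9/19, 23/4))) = ProductSet(Interval.Ropen(9/7, 23/4), Range(1, 6, 1))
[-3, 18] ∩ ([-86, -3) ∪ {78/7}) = {78/7}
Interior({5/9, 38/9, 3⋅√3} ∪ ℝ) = ℝ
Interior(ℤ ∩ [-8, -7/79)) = ∅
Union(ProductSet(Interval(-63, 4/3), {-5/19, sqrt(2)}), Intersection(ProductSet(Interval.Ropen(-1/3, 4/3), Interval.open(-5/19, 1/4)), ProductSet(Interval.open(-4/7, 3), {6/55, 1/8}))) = Union(ProductSet(Interval(-63, 4/3), {-5/19, sqrt(2)}), ProductSet(Interval.Ropen(-1/3, 4/3), {6/55, 1/8}))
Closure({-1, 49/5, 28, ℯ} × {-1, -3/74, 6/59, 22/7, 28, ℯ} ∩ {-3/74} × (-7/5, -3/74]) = ∅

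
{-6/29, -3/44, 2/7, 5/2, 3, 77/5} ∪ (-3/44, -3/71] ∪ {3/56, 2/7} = {-6/29, 3/56, 2/7, 5/2, 3, 77/5} ∪ [-3/44, -3/71]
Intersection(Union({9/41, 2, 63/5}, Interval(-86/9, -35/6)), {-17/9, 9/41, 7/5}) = {9/41}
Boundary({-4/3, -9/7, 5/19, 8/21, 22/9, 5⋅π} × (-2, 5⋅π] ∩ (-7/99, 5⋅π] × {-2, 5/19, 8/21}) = {5/19, 8/21, 22/9, 5⋅π} × {5/19, 8/21}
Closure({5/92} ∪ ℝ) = ℝ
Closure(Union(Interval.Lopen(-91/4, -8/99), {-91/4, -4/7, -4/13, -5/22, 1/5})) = Union({1/5}, Interval(-91/4, -8/99))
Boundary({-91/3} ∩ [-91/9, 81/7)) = ∅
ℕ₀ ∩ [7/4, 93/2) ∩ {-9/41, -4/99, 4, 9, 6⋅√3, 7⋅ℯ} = {4, 9}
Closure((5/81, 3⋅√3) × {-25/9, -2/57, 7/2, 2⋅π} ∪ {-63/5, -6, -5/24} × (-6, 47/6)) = ({-63/5, -6, -5/24} × [-6, 47/6]) ∪ ([5/81, 3⋅√3] × {-25/9, -2/57, 7/2, 2⋅π})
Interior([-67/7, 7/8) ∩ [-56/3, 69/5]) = (-67/7, 7/8)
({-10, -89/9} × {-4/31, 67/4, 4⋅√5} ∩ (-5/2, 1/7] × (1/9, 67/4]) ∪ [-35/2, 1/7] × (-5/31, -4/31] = [-35/2, 1/7] × (-5/31, -4/31]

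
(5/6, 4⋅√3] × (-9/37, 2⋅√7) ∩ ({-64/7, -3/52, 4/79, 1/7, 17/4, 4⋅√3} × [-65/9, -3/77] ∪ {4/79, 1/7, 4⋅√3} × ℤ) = ({4⋅√3} × {0, 1, …, 5}) ∪ ({17/4, 4⋅√3} × (-9/37, -3/77])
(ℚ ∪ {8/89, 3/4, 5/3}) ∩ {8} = {8}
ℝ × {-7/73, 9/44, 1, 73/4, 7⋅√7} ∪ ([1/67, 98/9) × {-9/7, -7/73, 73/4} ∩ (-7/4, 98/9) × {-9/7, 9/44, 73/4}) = ([1/67, 98/9) × {-9/7, 73/4}) ∪ (ℝ × {-7/73, 9/44, 1, 73/4, 7⋅√7})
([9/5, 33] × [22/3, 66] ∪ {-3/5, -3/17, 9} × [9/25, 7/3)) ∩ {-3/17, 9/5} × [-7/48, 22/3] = ({9/5} × {22/3}) ∪ ({-3/17} × [9/25, 7/3))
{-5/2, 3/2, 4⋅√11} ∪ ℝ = ℝ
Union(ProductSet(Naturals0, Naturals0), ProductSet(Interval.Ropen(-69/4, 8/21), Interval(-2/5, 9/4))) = Union(ProductSet(Interval.Ropen(-69/4, 8/21), Interval(-2/5, 9/4)), ProductSet(Naturals0, Naturals0))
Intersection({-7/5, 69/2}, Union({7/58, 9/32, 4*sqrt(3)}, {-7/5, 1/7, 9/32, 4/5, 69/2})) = {-7/5, 69/2}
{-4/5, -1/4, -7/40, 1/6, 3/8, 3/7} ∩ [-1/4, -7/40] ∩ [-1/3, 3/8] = {-1/4, -7/40}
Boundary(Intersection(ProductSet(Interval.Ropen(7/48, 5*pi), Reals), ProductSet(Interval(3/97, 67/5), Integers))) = ProductSet(Interval(7/48, 67/5), Integers)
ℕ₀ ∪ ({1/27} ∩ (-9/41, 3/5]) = ℕ₀ ∪ {1/27}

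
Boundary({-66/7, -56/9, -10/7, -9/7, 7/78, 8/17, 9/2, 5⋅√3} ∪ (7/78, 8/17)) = {-66/7, -56/9, -10/7, -9/7, 7/78, 8/17, 9/2, 5⋅√3}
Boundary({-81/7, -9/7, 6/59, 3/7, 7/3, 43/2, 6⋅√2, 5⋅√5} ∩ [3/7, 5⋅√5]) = {3/7, 7/3, 6⋅√2, 5⋅√5}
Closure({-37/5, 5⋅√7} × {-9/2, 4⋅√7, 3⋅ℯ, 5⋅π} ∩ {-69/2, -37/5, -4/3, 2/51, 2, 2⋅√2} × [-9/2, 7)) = {-37/5} × {-9/2}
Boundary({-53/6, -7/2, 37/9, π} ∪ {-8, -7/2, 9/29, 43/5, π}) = {-53/6, -8, -7/2, 9/29, 37/9, 43/5, π}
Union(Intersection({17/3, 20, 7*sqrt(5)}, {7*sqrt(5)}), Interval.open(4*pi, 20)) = Interval.open(4*pi, 20)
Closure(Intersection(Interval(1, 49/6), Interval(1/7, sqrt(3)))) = Interval(1, sqrt(3))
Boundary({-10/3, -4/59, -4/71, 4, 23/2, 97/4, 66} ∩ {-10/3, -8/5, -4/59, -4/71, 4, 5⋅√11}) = {-10/3, -4/59, -4/71, 4}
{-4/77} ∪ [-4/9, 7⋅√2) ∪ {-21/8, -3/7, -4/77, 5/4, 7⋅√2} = {-21/8} ∪ [-4/9, 7⋅√2]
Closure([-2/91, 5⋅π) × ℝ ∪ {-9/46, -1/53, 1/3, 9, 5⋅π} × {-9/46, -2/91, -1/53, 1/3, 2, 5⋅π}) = ([-2/91, 5⋅π] × ℝ) ∪ ({-9/46, -1/53, 1/3, 9, 5⋅π} × {-9/46, -2/91, -1/53, 1/3, 2, 5⋅π})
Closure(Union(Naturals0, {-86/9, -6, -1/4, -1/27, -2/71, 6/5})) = Union({-86/9, -6, -1/4, -1/27, -2/71, 6/5}, Naturals0)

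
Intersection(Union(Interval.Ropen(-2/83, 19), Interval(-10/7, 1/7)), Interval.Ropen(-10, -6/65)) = Interval.Ropen(-10/7, -6/65)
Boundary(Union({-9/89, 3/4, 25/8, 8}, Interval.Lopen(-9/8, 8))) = {-9/8, 8}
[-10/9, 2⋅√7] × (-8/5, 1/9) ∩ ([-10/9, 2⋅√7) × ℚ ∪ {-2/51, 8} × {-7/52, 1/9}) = [-10/9, 2⋅√7) × (ℚ ∩ (-8/5, 1/9))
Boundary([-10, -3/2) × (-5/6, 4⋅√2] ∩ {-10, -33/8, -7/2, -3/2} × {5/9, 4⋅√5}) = {-10, -33/8, -7/2} × {5/9}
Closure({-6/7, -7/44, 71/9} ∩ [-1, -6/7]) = {-6/7}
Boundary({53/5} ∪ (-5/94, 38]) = {-5/94, 38}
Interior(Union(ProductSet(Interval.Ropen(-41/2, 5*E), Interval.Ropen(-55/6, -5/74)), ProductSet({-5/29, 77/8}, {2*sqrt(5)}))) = ProductSet(Interval.open(-41/2, 5*E), Interval.open(-55/6, -5/74))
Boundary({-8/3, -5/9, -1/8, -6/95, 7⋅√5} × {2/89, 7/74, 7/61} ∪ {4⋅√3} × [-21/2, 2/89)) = ({4⋅√3} × [-21/2, 2/89]) ∪ ({-8/3, -5/9, -1/8, -6/95, 7⋅√5} × {2/89, 7/74, 7/61})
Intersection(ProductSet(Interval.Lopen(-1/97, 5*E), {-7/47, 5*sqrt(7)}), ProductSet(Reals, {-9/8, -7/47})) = ProductSet(Interval.Lopen(-1/97, 5*E), {-7/47})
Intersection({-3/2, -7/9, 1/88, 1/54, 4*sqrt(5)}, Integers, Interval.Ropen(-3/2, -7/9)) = EmptySet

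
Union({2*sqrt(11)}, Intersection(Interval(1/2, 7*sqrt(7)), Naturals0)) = Union({2*sqrt(11)}, Range(1, 19, 1))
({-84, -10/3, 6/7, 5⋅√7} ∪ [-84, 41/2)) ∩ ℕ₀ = {0, 1, …, 20}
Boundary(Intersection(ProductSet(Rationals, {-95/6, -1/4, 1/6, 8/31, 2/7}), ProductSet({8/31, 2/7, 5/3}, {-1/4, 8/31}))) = ProductSet({8/31, 2/7, 5/3}, {-1/4, 8/31})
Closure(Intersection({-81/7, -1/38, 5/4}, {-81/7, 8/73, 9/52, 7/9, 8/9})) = {-81/7}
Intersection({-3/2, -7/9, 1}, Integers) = {1}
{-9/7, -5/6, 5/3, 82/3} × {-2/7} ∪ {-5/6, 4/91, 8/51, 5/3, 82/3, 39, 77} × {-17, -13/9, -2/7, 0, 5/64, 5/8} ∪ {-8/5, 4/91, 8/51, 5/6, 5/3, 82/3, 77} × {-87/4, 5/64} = ({-9/7, -5/6, 5/3, 82/3} × {-2/7}) ∪ ({-8/5, 4/91, 8/51, 5/6, 5/3, 82/3, 77} × {-87/4, 5/64}) ∪ ({-5/6, 4/91, 8/51, 5/3, 82/3, 39, 77} × {-17, -13/9, -2/7, 0, 5/64, 5/8})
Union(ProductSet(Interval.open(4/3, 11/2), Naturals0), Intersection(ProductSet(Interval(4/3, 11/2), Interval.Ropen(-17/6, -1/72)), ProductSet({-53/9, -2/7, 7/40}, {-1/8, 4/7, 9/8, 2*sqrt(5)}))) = ProductSet(Interval.open(4/3, 11/2), Naturals0)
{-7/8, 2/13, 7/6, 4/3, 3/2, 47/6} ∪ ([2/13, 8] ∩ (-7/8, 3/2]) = {-7/8, 47/6} ∪ [2/13, 3/2]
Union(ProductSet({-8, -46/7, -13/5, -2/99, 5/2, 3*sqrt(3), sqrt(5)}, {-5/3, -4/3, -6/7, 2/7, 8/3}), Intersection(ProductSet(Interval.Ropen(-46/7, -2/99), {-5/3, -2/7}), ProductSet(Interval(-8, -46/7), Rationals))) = Union(ProductSet({-46/7}, {-5/3, -2/7}), ProductSet({-8, -46/7, -13/5, -2/99, 5/2, 3*sqrt(3), sqrt(5)}, {-5/3, -4/3, -6/7, 2/7, 8/3}))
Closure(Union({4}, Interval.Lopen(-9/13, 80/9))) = Interval(-9/13, 80/9)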